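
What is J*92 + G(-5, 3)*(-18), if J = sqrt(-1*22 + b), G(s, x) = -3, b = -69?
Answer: 54 + 92*I*sqrt(91) ≈ 54.0 + 877.62*I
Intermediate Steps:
J = I*sqrt(91) (J = sqrt(-1*22 - 69) = sqrt(-22 - 69) = sqrt(-91) = I*sqrt(91) ≈ 9.5394*I)
J*92 + G(-5, 3)*(-18) = (I*sqrt(91))*92 - 3*(-18) = 92*I*sqrt(91) + 54 = 54 + 92*I*sqrt(91)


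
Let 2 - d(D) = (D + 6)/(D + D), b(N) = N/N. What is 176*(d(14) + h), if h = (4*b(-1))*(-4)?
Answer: -18128/7 ≈ -2589.7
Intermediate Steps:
b(N) = 1
d(D) = 2 - (6 + D)/(2*D) (d(D) = 2 - (D + 6)/(D + D) = 2 - (6 + D)/(2*D))
h = -16 (h = (4*1)*(-4) = 4*(-4) = -16)
176*(d(14) + h) = 176*((3/2 - 3/14) - 16) = 176*(9/7 - 16) = 176*(-103/7) = -18128/7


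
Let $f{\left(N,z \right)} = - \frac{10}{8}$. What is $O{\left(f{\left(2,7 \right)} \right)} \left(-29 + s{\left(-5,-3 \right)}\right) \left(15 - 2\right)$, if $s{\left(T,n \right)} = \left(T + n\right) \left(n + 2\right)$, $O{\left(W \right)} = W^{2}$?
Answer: $- \frac{6825}{16} \approx -426.56$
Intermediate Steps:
$f{\left(N,z \right)} = - \frac{5}{4}$ ($f{\left(N,z \right)} = \left(-10\right) \frac{1}{8} = - \frac{5}{4}$)
$s{\left(T,n \right)} = \left(2 + n\right) \left(T + n\right)$ ($s{\left(T,n \right)} = \left(T + n\right) \left(2 + n\right) = \left(2 + n\right) \left(T + n\right)$)
$O{\left(f{\left(2,7 \right)} \right)} \left(-29 + s{\left(-5,-3 \right)}\right) \left(15 - 2\right) = \left(- \frac{5}{4}\right)^{2} \left(-29 + \left(\left(-3\right)^{2} + 2 \left(-5\right) + 2 \left(-3\right) - -15\right)\right) \left(15 - 2\right) = \frac{25 \left(-29 + \left(9 - 10 - 6 + 15\right)\right) 13}{16} = \frac{25 \left(-29 + 8\right) 13}{16} = \frac{25 \left(\left(-21\right) 13\right)}{16} = \frac{25}{16} \left(-273\right) = - \frac{6825}{16}$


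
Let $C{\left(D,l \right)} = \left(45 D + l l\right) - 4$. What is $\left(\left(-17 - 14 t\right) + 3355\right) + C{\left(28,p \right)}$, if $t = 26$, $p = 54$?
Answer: $7146$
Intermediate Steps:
$C{\left(D,l \right)} = -4 + l^{2} + 45 D$ ($C{\left(D,l \right)} = \left(45 D + l^{2}\right) - 4 = \left(l^{2} + 45 D\right) - 4 = -4 + l^{2} + 45 D$)
$\left(\left(-17 - 14 t\right) + 3355\right) + C{\left(28,p \right)} = \left(\left(-17 - 364\right) + 3355\right) + \left(-4 + 54^{2} + 45 \cdot 28\right) = \left(\left(-17 - 364\right) + 3355\right) + \left(-4 + 2916 + 1260\right) = \left(-381 + 3355\right) + 4172 = 2974 + 4172 = 7146$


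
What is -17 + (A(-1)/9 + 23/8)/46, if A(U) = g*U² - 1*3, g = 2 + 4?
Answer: -18691/1104 ≈ -16.930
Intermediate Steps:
g = 6
A(U) = -3 + 6*U² (A(U) = 6*U² - 1*3 = 6*U² - 3 = -3 + 6*U²)
-17 + (A(-1)/9 + 23/8)/46 = -17 + ((-3 + 6*(-1)²)/9 + 23/8)/46 = -17 + ((-3 + 6*1)*(⅑) + 23*(⅛))*(1/46) = -17 + ((-3 + 6)*(⅑) + 23/8)*(1/46) = -17 + (3*(⅑) + 23/8)*(1/46) = -17 + (⅓ + 23/8)*(1/46) = -17 + (77/24)*(1/46) = -17 + 77/1104 = -18691/1104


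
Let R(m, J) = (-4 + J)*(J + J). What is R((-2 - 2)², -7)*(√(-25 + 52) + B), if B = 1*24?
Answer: 3696 + 462*√3 ≈ 4496.2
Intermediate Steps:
B = 24
R(m, J) = 2*J*(-4 + J) (R(m, J) = (-4 + J)*(2*J) = 2*J*(-4 + J))
R((-2 - 2)², -7)*(√(-25 + 52) + B) = (2*(-7)*(-4 - 7))*(√(-25 + 52) + 24) = (2*(-7)*(-11))*(√27 + 24) = 154*(3*√3 + 24) = 154*(24 + 3*√3) = 3696 + 462*√3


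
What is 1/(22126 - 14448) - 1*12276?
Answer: -94255127/7678 ≈ -12276.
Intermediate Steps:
1/(22126 - 14448) - 1*12276 = 1/7678 - 12276 = -94255127/7678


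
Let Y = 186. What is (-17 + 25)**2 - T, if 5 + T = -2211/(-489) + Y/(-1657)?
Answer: 17445388/270091 ≈ 64.591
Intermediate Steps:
T = -159564/270091 (T = -5 + (-2211/(-489) + 186/(-1657)) = -5 + (-2211*(-1/489) + 186*(-1/1657)) = -5 + (737/163 - 186/1657) = -5 + 1190891/270091 = -159564/270091 ≈ -0.59078)
(-17 + 25)**2 - T = (-17 + 25)**2 - 1*(-159564/270091) = 8**2 + 159564/270091 = 64 + 159564/270091 = 17445388/270091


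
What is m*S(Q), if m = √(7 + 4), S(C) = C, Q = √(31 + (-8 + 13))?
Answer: 6*√11 ≈ 19.900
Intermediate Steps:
Q = 6 (Q = √(31 + 5) = √36 = 6)
m = √11 ≈ 3.3166
m*S(Q) = √11*6 = 6*√11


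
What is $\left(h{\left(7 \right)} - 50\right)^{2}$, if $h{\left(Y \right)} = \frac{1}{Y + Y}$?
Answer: $\frac{488601}{196} \approx 2492.9$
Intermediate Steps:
$h{\left(Y \right)} = \frac{1}{2 Y}$
$\left(h{\left(7 \right)} - 50\right)^{2} = \left(\frac{1}{2 \cdot 7} - 50\right)^{2} = \left(\frac{1}{2} \cdot \frac{1}{7} - 50\right)^{2} = \left(\frac{1}{14} - 50\right)^{2} = \left(- \frac{699}{14}\right)^{2} = \frac{488601}{196}$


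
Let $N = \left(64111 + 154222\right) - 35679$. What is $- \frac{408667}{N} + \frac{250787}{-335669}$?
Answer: $- \frac{182984091921}{61311285526} \approx -2.9845$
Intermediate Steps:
$N = 182654$ ($N = 218333 - 35679 = 182654$)
$- \frac{408667}{N} + \frac{250787}{-335669} = - \frac{408667}{182654} + \frac{250787}{-335669} = \left(-408667\right) \frac{1}{182654} + 250787 \left(- \frac{1}{335669}\right) = - \frac{408667}{182654} - \frac{250787}{335669} = - \frac{182984091921}{61311285526}$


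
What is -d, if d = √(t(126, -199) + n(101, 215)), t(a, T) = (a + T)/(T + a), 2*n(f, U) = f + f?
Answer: -√102 ≈ -10.100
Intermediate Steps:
n(f, U) = f (n(f, U) = (f + f)/2 = (2*f)/2 = f)
t(a, T) = 1 (t(a, T) = (T + a)/(T + a) = 1)
d = √102 (d = √(1 + 101) = √102 ≈ 10.100)
-d = -√102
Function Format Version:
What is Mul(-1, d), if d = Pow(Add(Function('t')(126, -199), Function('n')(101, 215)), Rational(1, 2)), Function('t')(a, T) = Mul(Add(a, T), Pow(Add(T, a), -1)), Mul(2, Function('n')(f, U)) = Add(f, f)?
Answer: Mul(-1, Pow(102, Rational(1, 2))) ≈ -10.100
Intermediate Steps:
Function('n')(f, U) = f (Function('n')(f, U) = Mul(Rational(1, 2), Add(f, f)) = Mul(Rational(1, 2), Mul(2, f)) = f)
Function('t')(a, T) = 1 (Function('t')(a, T) = Mul(Add(T, a), Pow(Add(T, a), -1)) = 1)
d = Pow(102, Rational(1, 2)) (d = Pow(Add(1, 101), Rational(1, 2)) = Pow(102, Rational(1, 2)) ≈ 10.100)
Mul(-1, d) = Mul(-1, Pow(102, Rational(1, 2)))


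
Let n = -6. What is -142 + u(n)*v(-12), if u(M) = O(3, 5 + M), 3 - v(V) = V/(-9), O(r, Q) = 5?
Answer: -401/3 ≈ -133.67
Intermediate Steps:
v(V) = 3 + V/9 (v(V) = 3 - V/(-9) = 3 - V*(-1)/9 = 3 - (-1)*V/9 = 3 + V/9)
u(M) = 5
-142 + u(n)*v(-12) = -142 + 5*(3 + (1/9)*(-12)) = -142 + 5*(3 - 4/3) = -142 + 5*(5/3) = -142 + 25/3 = -401/3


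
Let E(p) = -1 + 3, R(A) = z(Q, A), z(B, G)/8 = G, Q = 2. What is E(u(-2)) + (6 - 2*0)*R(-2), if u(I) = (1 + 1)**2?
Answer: -94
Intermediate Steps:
z(B, G) = 8*G
R(A) = 8*A
u(I) = 4 (u(I) = 2**2 = 4)
E(p) = 2
E(u(-2)) + (6 - 2*0)*R(-2) = 2 + (6 - 2*0)*(8*(-2)) = 2 + (6 + 0)*(-16) = 2 + 6*(-16) = 2 - 96 = -94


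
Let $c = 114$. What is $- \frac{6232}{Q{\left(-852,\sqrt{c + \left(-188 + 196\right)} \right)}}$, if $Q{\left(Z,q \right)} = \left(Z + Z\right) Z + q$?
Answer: $- \frac{4523833728}{1053873234371} + \frac{3116 \sqrt{122}}{1053873234371} \approx -0.0042925$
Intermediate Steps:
$Q{\left(Z,q \right)} = q + 2 Z^{2}$ ($Q{\left(Z,q \right)} = 2 Z Z + q = 2 Z^{2} + q = q + 2 Z^{2}$)
$- \frac{6232}{Q{\left(-852,\sqrt{c + \left(-188 + 196\right)} \right)}} = - \frac{6232}{\sqrt{114 + \left(-188 + 196\right)} + 2 \left(-852\right)^{2}} = - \frac{6232}{\sqrt{114 + 8} + 2 \cdot 725904} = - \frac{6232}{\sqrt{122} + 1451808} = - \frac{6232}{1451808 + \sqrt{122}}$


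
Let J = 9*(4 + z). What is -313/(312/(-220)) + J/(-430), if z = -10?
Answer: 3703331/16770 ≈ 220.83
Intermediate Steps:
J = -54 (J = 9*(4 - 10) = 9*(-6) = -54)
-313/(312/(-220)) + J/(-430) = -313/(312/(-220)) - 54/(-430) = -313/(312*(-1/220)) - 54*(-1/430) = -313/(-78/55) + 27/215 = -313*(-55/78) + 27/215 = 17215/78 + 27/215 = 3703331/16770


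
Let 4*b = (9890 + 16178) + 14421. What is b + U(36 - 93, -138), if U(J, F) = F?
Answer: 39937/4 ≈ 9984.3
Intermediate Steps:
b = 40489/4 (b = ((9890 + 16178) + 14421)/4 = (26068 + 14421)/4 = (1/4)*40489 = 40489/4 ≈ 10122.)
b + U(36 - 93, -138) = 40489/4 - 138 = 39937/4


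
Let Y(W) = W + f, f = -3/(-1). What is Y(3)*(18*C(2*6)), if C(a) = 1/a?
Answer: 9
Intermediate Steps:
f = 3 (f = -3*(-1) = 3)
Y(W) = 3 + W (Y(W) = W + 3 = 3 + W)
Y(3)*(18*C(2*6)) = (3 + 3)*(18/((2*6))) = 6*(18/12) = 6*(18*(1/12)) = 6*(3/2) = 9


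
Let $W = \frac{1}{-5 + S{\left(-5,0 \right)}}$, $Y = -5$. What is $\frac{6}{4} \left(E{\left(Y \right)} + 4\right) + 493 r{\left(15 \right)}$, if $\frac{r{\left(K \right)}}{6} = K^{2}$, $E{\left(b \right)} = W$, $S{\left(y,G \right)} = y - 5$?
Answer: $\frac{6655559}{10} \approx 6.6556 \cdot 10^{5}$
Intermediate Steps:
$S{\left(y,G \right)} = -5 + y$
$W = - \frac{1}{15}$ ($W = \frac{1}{-5 - 10} = \frac{1}{-15} = - \frac{1}{15} \approx -0.066667$)
$E{\left(b \right)} = - \frac{1}{15}$
$r{\left(K \right)} = 6 K^{2}$
$\frac{6}{4} \left(E{\left(Y \right)} + 4\right) + 493 r{\left(15 \right)} = \frac{6}{4} \left(- \frac{1}{15} + 4\right) + 493 \cdot 6 \cdot 15^{2} = 6 \cdot \frac{1}{4} \cdot \frac{59}{15} + 493 \cdot 6 \cdot 225 = \frac{3}{2} \cdot \frac{59}{15} + 493 \cdot 1350 = \frac{59}{10} + 665550 = \frac{6655559}{10}$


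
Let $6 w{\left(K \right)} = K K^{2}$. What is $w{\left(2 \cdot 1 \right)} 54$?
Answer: $72$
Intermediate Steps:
$w{\left(K \right)} = \frac{K^{3}}{6}$ ($w{\left(K \right)} = \frac{K K^{2}}{6} = \frac{K^{3}}{6}$)
$w{\left(2 \cdot 1 \right)} 54 = \frac{\left(2 \cdot 1\right)^{3}}{6} \cdot 54 = \frac{2^{3}}{6} \cdot 54 = \frac{1}{6} \cdot 8 \cdot 54 = \frac{4}{3} \cdot 54 = 72$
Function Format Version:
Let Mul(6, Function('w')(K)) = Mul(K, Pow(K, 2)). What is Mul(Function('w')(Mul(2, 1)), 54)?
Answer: 72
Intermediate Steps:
Function('w')(K) = Mul(Rational(1, 6), Pow(K, 3)) (Function('w')(K) = Mul(Rational(1, 6), Mul(K, Pow(K, 2))) = Mul(Rational(1, 6), Pow(K, 3)))
Mul(Function('w')(Mul(2, 1)), 54) = Mul(Mul(Rational(1, 6), Pow(Mul(2, 1), 3)), 54) = Mul(Mul(Rational(1, 6), Pow(2, 3)), 54) = Mul(Mul(Rational(1, 6), 8), 54) = Mul(Rational(4, 3), 54) = 72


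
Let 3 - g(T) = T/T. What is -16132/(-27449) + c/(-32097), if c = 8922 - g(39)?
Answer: 272943724/881030553 ≈ 0.30980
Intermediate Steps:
g(T) = 2 (g(T) = 3 - T/T = 3 - 1*1 = 3 - 1 = 2)
c = 8920 (c = 8922 - 1*2 = 8922 - 2 = 8920)
-16132/(-27449) + c/(-32097) = -16132/(-27449) + 8920/(-32097) = -16132*(-1/27449) + 8920*(-1/32097) = 16132/27449 - 8920/32097 = 272943724/881030553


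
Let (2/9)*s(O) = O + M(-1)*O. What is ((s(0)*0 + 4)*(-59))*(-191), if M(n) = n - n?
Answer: 45076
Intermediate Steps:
M(n) = 0
s(O) = 9*O/2 (s(O) = 9*(O + 0*O)/2 = 9*(O + 0)/2 = 9*O/2)
((s(0)*0 + 4)*(-59))*(-191) = ((((9/2)*0)*0 + 4)*(-59))*(-191) = ((0*0 + 4)*(-59))*(-191) = ((0 + 4)*(-59))*(-191) = (4*(-59))*(-191) = -236*(-191) = 45076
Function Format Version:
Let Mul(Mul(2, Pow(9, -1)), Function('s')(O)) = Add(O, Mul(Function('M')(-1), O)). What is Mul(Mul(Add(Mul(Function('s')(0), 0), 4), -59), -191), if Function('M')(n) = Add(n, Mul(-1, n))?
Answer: 45076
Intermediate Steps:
Function('M')(n) = 0
Function('s')(O) = Mul(Rational(9, 2), O) (Function('s')(O) = Mul(Rational(9, 2), Add(O, Mul(0, O))) = Mul(Rational(9, 2), Add(O, 0)) = Mul(Rational(9, 2), O))
Mul(Mul(Add(Mul(Function('s')(0), 0), 4), -59), -191) = Mul(Mul(Add(Mul(Mul(Rational(9, 2), 0), 0), 4), -59), -191) = Mul(Mul(Add(Mul(0, 0), 4), -59), -191) = Mul(Mul(Add(0, 4), -59), -191) = Mul(Mul(4, -59), -191) = Mul(-236, -191) = 45076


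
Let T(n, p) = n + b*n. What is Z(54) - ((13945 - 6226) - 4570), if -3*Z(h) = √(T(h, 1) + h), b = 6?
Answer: -3149 - 4*√3 ≈ -3155.9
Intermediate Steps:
T(n, p) = 7*n (T(n, p) = n + 6*n = 7*n)
Z(h) = -2*√2*√h/3 (Z(h) = -√(7*h + h)/3 = -2*√2*√h/3)
Z(54) - ((13945 - 6226) - 4570) = -2*√2*√54/3 - ((13945 - 6226) - 4570) = -2*√2*3*√6/3 - (7719 - 4570) = -4*√3 - 1*3149 = -4*√3 - 3149 = -3149 - 4*√3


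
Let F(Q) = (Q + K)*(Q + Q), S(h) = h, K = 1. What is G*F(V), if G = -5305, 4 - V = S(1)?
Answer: -127320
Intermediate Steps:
V = 3 (V = 4 - 1*1 = 4 - 1 = 3)
F(Q) = 2*Q*(1 + Q) (F(Q) = (Q + 1)*(Q + Q) = (1 + Q)*(2*Q) = 2*Q*(1 + Q))
G*F(V) = -10610*3*(1 + 3) = -10610*3*4 = -5305*24 = -127320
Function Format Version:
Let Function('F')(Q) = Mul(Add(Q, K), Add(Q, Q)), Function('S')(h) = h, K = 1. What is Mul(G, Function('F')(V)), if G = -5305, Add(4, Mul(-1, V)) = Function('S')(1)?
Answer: -127320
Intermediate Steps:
V = 3 (V = Add(4, Mul(-1, 1)) = Add(4, -1) = 3)
Function('F')(Q) = Mul(2, Q, Add(1, Q)) (Function('F')(Q) = Mul(Add(Q, 1), Add(Q, Q)) = Mul(Add(1, Q), Mul(2, Q)) = Mul(2, Q, Add(1, Q)))
Mul(G, Function('F')(V)) = Mul(-5305, Mul(2, 3, Add(1, 3))) = Mul(-5305, Mul(2, 3, 4)) = Mul(-5305, 24) = -127320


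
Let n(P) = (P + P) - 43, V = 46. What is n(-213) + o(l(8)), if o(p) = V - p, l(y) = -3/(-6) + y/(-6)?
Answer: -2533/6 ≈ -422.17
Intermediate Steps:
l(y) = ½ - y/6 (l(y) = -3*(-⅙) + y*(-⅙) = ½ - y/6)
n(P) = -43 + 2*P (n(P) = 2*P - 43 = -43 + 2*P)
o(p) = 46 - p
n(-213) + o(l(8)) = (-43 + 2*(-213)) + (46 - (½ - ⅙*8)) = (-43 - 426) + (46 - (½ - 4/3)) = -469 + (46 - 1*(-⅚)) = -469 + (46 + ⅚) = -469 + 281/6 = -2533/6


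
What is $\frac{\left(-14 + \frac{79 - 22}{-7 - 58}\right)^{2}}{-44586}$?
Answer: $- \frac{935089}{188375850} \approx -0.004964$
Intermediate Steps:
$\frac{\left(-14 + \frac{79 - 22}{-7 - 58}\right)^{2}}{-44586} = \left(-14 + \frac{57}{-65}\right)^{2} \left(- \frac{1}{44586}\right) = \left(-14 + 57 \left(- \frac{1}{65}\right)\right)^{2} \left(- \frac{1}{44586}\right) = \left(-14 - \frac{57}{65}\right)^{2} \left(- \frac{1}{44586}\right) = \left(- \frac{967}{65}\right)^{2} \left(- \frac{1}{44586}\right) = \frac{935089}{4225} \left(- \frac{1}{44586}\right) = - \frac{935089}{188375850}$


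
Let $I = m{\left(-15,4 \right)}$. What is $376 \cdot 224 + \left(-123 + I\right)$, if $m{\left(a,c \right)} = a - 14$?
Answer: $84072$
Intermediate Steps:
$m{\left(a,c \right)} = -14 + a$
$I = -29$ ($I = -14 - 15 = -29$)
$376 \cdot 224 + \left(-123 + I\right) = 376 \cdot 224 - 152 = 84224 - 152 = 84072$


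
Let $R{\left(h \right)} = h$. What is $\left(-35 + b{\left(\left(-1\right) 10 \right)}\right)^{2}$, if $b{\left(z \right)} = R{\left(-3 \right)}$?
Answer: $1444$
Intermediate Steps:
$b{\left(z \right)} = -3$
$\left(-35 + b{\left(\left(-1\right) 10 \right)}\right)^{2} = \left(-35 - 3\right)^{2} = \left(-38\right)^{2} = 1444$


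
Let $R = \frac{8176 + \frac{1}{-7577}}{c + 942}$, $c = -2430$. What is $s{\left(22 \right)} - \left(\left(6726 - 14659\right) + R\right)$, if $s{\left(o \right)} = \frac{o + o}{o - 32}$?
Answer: $\frac{447267764123}{56372880} \approx 7934.1$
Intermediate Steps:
$s{\left(o \right)} = \frac{2 o}{-32 + o}$
$R = - \frac{61949551}{11274576}$ ($R = \frac{8176 + \frac{1}{-7577}}{-2430 + 942} = \frac{8176 - \frac{1}{7577}}{-1488} = \frac{61949551}{7577} \left(- \frac{1}{1488}\right) = - \frac{61949551}{11274576} \approx -5.4946$)
$s{\left(22 \right)} - \left(\left(6726 - 14659\right) + R\right) = 2 \cdot 22 \frac{1}{-32 + 22} - \left(\left(6726 - 14659\right) - \frac{61949551}{11274576}\right) = 2 \cdot 22 \frac{1}{-10} - \left(-7933 - \frac{61949551}{11274576}\right) = 2 \cdot 22 \left(- \frac{1}{10}\right) - - \frac{89503160959}{11274576} = - \frac{22}{5} + \frac{89503160959}{11274576} = \frac{447267764123}{56372880}$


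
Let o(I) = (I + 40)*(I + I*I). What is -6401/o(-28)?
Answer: -6401/9072 ≈ -0.70558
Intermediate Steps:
o(I) = (40 + I)*(I + I²)
-6401/o(-28) = -6401*(-1/(28*(40 + (-28)² + 41*(-28)))) = -6401*(-1/(28*(40 + 784 - 1148))) = -6401/((-28*(-324))) = -6401/9072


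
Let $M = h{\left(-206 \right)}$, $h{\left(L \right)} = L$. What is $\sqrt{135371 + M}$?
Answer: $\sqrt{135165} \approx 367.65$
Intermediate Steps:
$M = -206$
$\sqrt{135371 + M} = \sqrt{135371 - 206} = \sqrt{135165}$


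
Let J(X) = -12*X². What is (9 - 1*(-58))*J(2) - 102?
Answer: -3318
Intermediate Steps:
(9 - 1*(-58))*J(2) - 102 = (9 - 1*(-58))*(-12*2²) - 102 = (9 + 58)*(-12*4) - 102 = 67*(-48) - 102 = -3216 - 102 = -3318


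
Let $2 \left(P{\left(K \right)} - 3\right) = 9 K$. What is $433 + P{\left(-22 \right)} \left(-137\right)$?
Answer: $13585$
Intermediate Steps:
$P{\left(K \right)} = 3 + \frac{9 K}{2}$
$433 + P{\left(-22 \right)} \left(-137\right) = 433 + \left(3 + \frac{9}{2} \left(-22\right)\right) \left(-137\right) = 433 + \left(3 - 99\right) \left(-137\right) = 433 - -13152 = 433 + 13152 = 13585$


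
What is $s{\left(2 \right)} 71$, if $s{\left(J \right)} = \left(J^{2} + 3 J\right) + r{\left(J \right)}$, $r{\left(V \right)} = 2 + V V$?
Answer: $1136$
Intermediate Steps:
$r{\left(V \right)} = 2 + V^{2}$
$s{\left(J \right)} = 2 + 2 J^{2} + 3 J$ ($s{\left(J \right)} = \left(J^{2} + 3 J\right) + \left(2 + J^{2}\right) = 2 + 2 J^{2} + 3 J$)
$s{\left(2 \right)} 71 = \left(2 + 2 \cdot 2^{2} + 3 \cdot 2\right) 71 = \left(2 + 2 \cdot 4 + 6\right) 71 = \left(2 + 8 + 6\right) 71 = 16 \cdot 71 = 1136$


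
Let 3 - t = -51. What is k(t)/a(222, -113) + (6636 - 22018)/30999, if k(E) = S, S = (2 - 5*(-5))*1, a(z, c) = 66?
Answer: -59413/681978 ≈ -0.087119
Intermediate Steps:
t = 54 (t = 3 - 1*(-51) = 3 + 51 = 54)
S = 27 (S = (2 + 25)*1 = 27*1 = 27)
k(E) = 27
k(t)/a(222, -113) + (6636 - 22018)/30999 = 27/66 + (6636 - 22018)/30999 = 27*(1/66) - 15382*1/30999 = 9/22 - 15382/30999 = -59413/681978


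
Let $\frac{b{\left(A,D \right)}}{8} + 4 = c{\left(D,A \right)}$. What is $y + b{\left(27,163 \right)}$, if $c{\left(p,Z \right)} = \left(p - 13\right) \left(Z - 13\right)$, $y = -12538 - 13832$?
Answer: $-9602$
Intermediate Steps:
$y = -26370$ ($y = -12538 - 13832 = -26370$)
$c{\left(p,Z \right)} = \left(-13 + Z\right) \left(-13 + p\right)$ ($c{\left(p,Z \right)} = \left(-13 + p\right) \left(-13 + Z\right) = \left(-13 + Z\right) \left(-13 + p\right)$)
$b{\left(A,D \right)} = 1320 - 104 A - 104 D + 8 A D$ ($b{\left(A,D \right)} = -32 + 8 \left(169 - 13 A - 13 D + A D\right) = -32 + \left(1352 - 104 A - 104 D + 8 A D\right) = 1320 - 104 A - 104 D + 8 A D$)
$y + b{\left(27,163 \right)} = -26370 + \left(1320 - 2808 - 16952 + 8 \cdot 27 \cdot 163\right) = -26370 + \left(1320 - 2808 - 16952 + 35208\right) = -26370 + 16768 = -9602$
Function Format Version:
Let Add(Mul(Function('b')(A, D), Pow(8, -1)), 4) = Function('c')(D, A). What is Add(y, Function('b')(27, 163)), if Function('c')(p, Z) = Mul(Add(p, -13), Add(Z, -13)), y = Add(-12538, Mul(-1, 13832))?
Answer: -9602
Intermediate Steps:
y = -26370 (y = Add(-12538, -13832) = -26370)
Function('c')(p, Z) = Mul(Add(-13, Z), Add(-13, p)) (Function('c')(p, Z) = Mul(Add(-13, p), Add(-13, Z)) = Mul(Add(-13, Z), Add(-13, p)))
Function('b')(A, D) = Add(1320, Mul(-104, A), Mul(-104, D), Mul(8, A, D)) (Function('b')(A, D) = Add(-32, Mul(8, Add(169, Mul(-13, A), Mul(-13, D), Mul(A, D)))) = Add(-32, Add(1352, Mul(-104, A), Mul(-104, D), Mul(8, A, D))) = Add(1320, Mul(-104, A), Mul(-104, D), Mul(8, A, D)))
Add(y, Function('b')(27, 163)) = Add(-26370, Add(1320, Mul(-104, 27), Mul(-104, 163), Mul(8, 27, 163))) = Add(-26370, Add(1320, -2808, -16952, 35208)) = Add(-26370, 16768) = -9602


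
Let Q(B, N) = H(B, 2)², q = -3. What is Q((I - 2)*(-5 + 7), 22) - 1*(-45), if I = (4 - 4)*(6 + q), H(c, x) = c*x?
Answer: 109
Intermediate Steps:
I = 0 (I = (4 - 4)*(6 - 3) = 0*3 = 0)
Q(B, N) = 4*B² (Q(B, N) = (B*2)² = (2*B)² = 4*B²)
Q((I - 2)*(-5 + 7), 22) - 1*(-45) = 4*((0 - 2)*(-5 + 7))² - 1*(-45) = 4*(-2*2)² + 45 = 4*(-4)² + 45 = 4*16 + 45 = 64 + 45 = 109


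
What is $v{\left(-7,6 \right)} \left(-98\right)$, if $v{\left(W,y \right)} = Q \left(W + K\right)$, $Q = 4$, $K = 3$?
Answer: $1568$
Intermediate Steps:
$v{\left(W,y \right)} = 12 + 4 W$ ($v{\left(W,y \right)} = 4 \left(W + 3\right) = 4 \left(3 + W\right) = 12 + 4 W$)
$v{\left(-7,6 \right)} \left(-98\right) = \left(12 + 4 \left(-7\right)\right) \left(-98\right) = \left(12 - 28\right) \left(-98\right) = \left(-16\right) \left(-98\right) = 1568$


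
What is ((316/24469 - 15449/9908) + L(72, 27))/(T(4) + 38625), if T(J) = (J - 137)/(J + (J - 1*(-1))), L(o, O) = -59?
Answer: -132109046289/84245561559184 ≈ -0.0015681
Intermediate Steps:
T(J) = (-137 + J)/(1 + 2*J) (T(J) = (-137 + J)/(J + (J + 1)) = (-137 + J)/(J + (1 + J)) = (-137 + J)/(1 + 2*J))
((316/24469 - 15449/9908) + L(72, 27))/(T(4) + 38625) = ((316/24469 - 15449/9908) - 59)/((-137 + 4)/(1 + 2*4) + 38625) = ((316*(1/24469) - 15449*1/9908) - 59)/(-133/(1 + 8) + 38625) = ((316/24469 - 15449/9908) - 59)/(-133/9 + 38625) = (-374890653/242438852 - 59)/((⅑)*(-133) + 38625) = -14678782921/(242438852*(-133/9 + 38625)) = -14678782921/(242438852*347492/9) = -14678782921/242438852*9/347492 = -132109046289/84245561559184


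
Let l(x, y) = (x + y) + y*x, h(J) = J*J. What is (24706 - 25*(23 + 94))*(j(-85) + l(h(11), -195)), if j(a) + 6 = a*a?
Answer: -358297450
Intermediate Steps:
h(J) = J²
j(a) = -6 + a² (j(a) = -6 + a*a = -6 + a²)
l(x, y) = x + y + x*y (l(x, y) = (x + y) + x*y = x + y + x*y)
(24706 - 25*(23 + 94))*(j(-85) + l(h(11), -195)) = (24706 - 25*(23 + 94))*((-6 + (-85)²) + (11² - 195 + 11²*(-195))) = (24706 - 25*117)*((-6 + 7225) + (121 - 195 + 121*(-195))) = (24706 - 2925)*(7219 + (121 - 195 - 23595)) = 21781*(7219 - 23669) = 21781*(-16450) = -358297450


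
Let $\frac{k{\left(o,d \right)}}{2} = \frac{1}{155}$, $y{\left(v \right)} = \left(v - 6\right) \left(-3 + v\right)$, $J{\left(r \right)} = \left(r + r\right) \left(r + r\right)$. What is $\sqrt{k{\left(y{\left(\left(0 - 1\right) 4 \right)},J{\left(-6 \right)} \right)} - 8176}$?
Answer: $\frac{i \sqrt{196428090}}{155} \approx 90.421 i$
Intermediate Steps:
$J{\left(r \right)} = 4 r^{2}$ ($J{\left(r \right)} = 2 r 2 r = 4 r^{2}$)
$y{\left(v \right)} = \left(-6 + v\right) \left(-3 + v\right)$
$k{\left(o,d \right)} = \frac{2}{155}$
$\sqrt{k{\left(y{\left(\left(0 - 1\right) 4 \right)},J{\left(-6 \right)} \right)} - 8176} = \sqrt{\frac{2}{155} - 8176} = \sqrt{- \frac{1267278}{155}} = \frac{i \sqrt{196428090}}{155}$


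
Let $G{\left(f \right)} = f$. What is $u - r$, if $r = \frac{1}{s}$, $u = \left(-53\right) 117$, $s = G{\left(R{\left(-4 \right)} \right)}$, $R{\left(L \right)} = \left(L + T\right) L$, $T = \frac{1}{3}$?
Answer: $- \frac{272847}{44} \approx -6201.1$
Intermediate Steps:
$T = \frac{1}{3} \approx 0.33333$
$R{\left(L \right)} = L \left(\frac{1}{3} + L\right)$ ($R{\left(L \right)} = \left(L + \frac{1}{3}\right) L = \left(\frac{1}{3} + L\right) L = L \left(\frac{1}{3} + L\right)$)
$s = \frac{44}{3}$ ($s = - 4 \left(\frac{1}{3} - 4\right) = \left(-4\right) \left(- \frac{11}{3}\right) = \frac{44}{3} \approx 14.667$)
$u = -6201$
$r = \frac{3}{44}$ ($r = \frac{1}{\frac{44}{3}} = \frac{3}{44} \approx 0.068182$)
$u - r = -6201 - \frac{3}{44} = - \frac{272847}{44}$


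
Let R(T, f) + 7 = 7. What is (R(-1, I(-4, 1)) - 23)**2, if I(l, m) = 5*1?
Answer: 529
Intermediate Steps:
I(l, m) = 5
R(T, f) = 0 (R(T, f) = -7 + 7 = 0)
(R(-1, I(-4, 1)) - 23)**2 = (0 - 23)**2 = (-23)**2 = 529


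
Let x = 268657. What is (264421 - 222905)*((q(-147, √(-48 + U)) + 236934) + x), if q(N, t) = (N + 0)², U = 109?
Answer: 21887235200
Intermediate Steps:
q(N, t) = N²
(264421 - 222905)*((q(-147, √(-48 + U)) + 236934) + x) = (264421 - 222905)*(((-147)² + 236934) + 268657) = 41516*((21609 + 236934) + 268657) = 41516*(258543 + 268657) = 41516*527200 = 21887235200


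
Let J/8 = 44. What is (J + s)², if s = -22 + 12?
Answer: 116964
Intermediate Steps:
J = 352 (J = 8*44 = 352)
s = -10
(J + s)² = (352 - 10)² = 342² = 116964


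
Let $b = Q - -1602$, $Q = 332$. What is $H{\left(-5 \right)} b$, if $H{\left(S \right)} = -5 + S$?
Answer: $-19340$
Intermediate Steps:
$b = 1934$ ($b = 332 - -1602 = 332 + 1602 = 1934$)
$H{\left(-5 \right)} b = \left(-5 - 5\right) 1934 = \left(-10\right) 1934 = -19340$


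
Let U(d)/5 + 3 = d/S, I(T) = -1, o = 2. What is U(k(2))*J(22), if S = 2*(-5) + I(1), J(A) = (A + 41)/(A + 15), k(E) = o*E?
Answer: -315/11 ≈ -28.636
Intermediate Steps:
k(E) = 2*E
J(A) = (41 + A)/(15 + A)
S = -11 (S = 2*(-5) - 1 = -10 - 1 = -11)
U(d) = -15 - 5*d/11 (U(d) = -15 + 5*(d/(-11)) = -15 + 5*(d*(-1/11)) = -15 + 5*(-d/11) = -15 - 5*d/11)
U(k(2))*J(22) = (-15 - 10*2/11)*((41 + 22)/(15 + 22)) = (-15 - 5/11*4)*(63/37) = (-15 - 20/11)*((1/37)*63) = -185/11*63/37 = -315/11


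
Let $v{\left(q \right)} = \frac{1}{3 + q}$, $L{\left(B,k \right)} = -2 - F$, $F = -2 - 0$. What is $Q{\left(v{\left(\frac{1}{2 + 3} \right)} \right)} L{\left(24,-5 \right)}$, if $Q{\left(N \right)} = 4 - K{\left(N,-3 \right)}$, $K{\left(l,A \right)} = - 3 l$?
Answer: $0$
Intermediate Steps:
$F = -2$ ($F = -2 + 0 = -2$)
$L{\left(B,k \right)} = 0$ ($L{\left(B,k \right)} = -2 - -2 = -2 + 2 = 0$)
$Q{\left(N \right)} = 4 + 3 N$ ($Q{\left(N \right)} = 4 - - 3 N = 4 + 3 N$)
$Q{\left(v{\left(\frac{1}{2 + 3} \right)} \right)} L{\left(24,-5 \right)} = \left(4 + \frac{3}{3 + \frac{1}{2 + 3}}\right) 0 = \left(4 + \frac{3}{3 + \frac{1}{5}}\right) 0 = \left(4 + \frac{3}{\frac{16}{5}}\right) 0 = \left(4 + 3 \cdot \frac{5}{16}\right) 0 = \left(4 + \frac{15}{16}\right) 0 = \frac{79}{16} \cdot 0 = 0$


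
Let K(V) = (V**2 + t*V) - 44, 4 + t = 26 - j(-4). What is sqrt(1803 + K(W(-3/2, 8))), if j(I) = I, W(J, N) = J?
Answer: 83/2 ≈ 41.500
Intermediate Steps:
t = 26 (t = -4 + (26 - 1*(-4)) = -4 + (26 + 4) = -4 + 30 = 26)
K(V) = -44 + V**2 + 26*V (K(V) = (V**2 + 26*V) - 44 = -44 + V**2 + 26*V)
sqrt(1803 + K(W(-3/2, 8))) = sqrt(1803 + (-44 + (-3/2)**2 + 26*(-3/2))) = sqrt(1803 + (-44 + 9/4 - 39)) = sqrt(1803 - 323/4) = sqrt(6889/4) = 83/2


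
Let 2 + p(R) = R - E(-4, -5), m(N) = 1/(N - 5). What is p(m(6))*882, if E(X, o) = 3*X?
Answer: 9702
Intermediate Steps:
m(N) = 1/(-5 + N)
p(R) = 10 + R (p(R) = -2 + (R - 3*(-4)) = -2 + (R - 1*(-12)) = -2 + (R + 12) = -2 + (12 + R) = 10 + R)
p(m(6))*882 = (10 + 1/(-5 + 6))*882 = (10 + 1/1)*882 = (10 + 1)*882 = 11*882 = 9702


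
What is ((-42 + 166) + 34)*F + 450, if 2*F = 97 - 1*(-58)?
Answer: 12695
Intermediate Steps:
F = 155/2 (F = (97 - 1*(-58))/2 = (97 + 58)/2 = (1/2)*155 = 155/2 ≈ 77.500)
((-42 + 166) + 34)*F + 450 = ((-42 + 166) + 34)*(155/2) + 450 = (124 + 34)*(155/2) + 450 = 158*(155/2) + 450 = 12245 + 450 = 12695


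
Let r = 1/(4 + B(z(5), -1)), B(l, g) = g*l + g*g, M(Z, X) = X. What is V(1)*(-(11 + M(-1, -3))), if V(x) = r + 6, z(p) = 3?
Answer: -52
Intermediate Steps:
B(l, g) = g² + g*l (B(l, g) = g*l + g² = g² + g*l)
r = ½ (r = 1/(4 - (-1 + 3)) = 1/(4 - 1*2) = 1/(4 - 2) = 1/2 = ½ ≈ 0.50000)
V(x) = 13/2 (V(x) = ½ + 6 = 13/2)
V(1)*(-(11 + M(-1, -3))) = 13*(-(11 - 3))/2 = 13*(-1*8)/2 = (13/2)*(-8) = -52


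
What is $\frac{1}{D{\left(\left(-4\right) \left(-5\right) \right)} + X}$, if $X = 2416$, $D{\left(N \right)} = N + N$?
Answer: $\frac{1}{2456} \approx 0.00040717$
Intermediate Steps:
$D{\left(N \right)} = 2 N$
$\frac{1}{D{\left(\left(-4\right) \left(-5\right) \right)} + X} = \frac{1}{2 \left(\left(-4\right) \left(-5\right)\right) + 2416} = \frac{1}{2 \cdot 20 + 2416} = \frac{1}{40 + 2416} = \frac{1}{2456}$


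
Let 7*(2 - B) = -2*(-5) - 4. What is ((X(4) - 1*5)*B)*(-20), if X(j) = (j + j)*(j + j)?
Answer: -9440/7 ≈ -1348.6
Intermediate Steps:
X(j) = 4*j² (X(j) = (2*j)*(2*j) = 4*j²)
B = 8/7 (B = 2 - (-2*(-5) - 4)/7 = 2 - (10 - 4)/7 = 2 - ⅐*6 = 2 - 6/7 = 8/7 ≈ 1.1429)
((X(4) - 1*5)*B)*(-20) = ((4*4² - 1*5)*(8/7))*(-20) = ((4*16 - 5)*(8/7))*(-20) = ((64 - 5)*(8/7))*(-20) = (59*(8/7))*(-20) = (472/7)*(-20) = -9440/7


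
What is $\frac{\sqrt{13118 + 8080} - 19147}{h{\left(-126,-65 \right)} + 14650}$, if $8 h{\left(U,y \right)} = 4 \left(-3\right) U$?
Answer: $- \frac{19147}{14839} + \frac{\sqrt{21198}}{14839} \approx -1.2805$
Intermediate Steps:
$h{\left(U,y \right)} = - \frac{3 U}{2}$ ($h{\left(U,y \right)} = \frac{4 \left(-3\right) U}{8} = \frac{\left(-12\right) U}{8} = - \frac{3 U}{2}$)
$\frac{\sqrt{13118 + 8080} - 19147}{h{\left(-126,-65 \right)} + 14650} = \frac{\sqrt{13118 + 8080} - 19147}{\left(- \frac{3}{2}\right) \left(-126\right) + 14650} = \frac{\sqrt{21198} - 19147}{189 + 14650} = \frac{-19147 + \sqrt{21198}}{14839} = \left(-19147 + \sqrt{21198}\right) \frac{1}{14839} = - \frac{19147}{14839} + \frac{\sqrt{21198}}{14839}$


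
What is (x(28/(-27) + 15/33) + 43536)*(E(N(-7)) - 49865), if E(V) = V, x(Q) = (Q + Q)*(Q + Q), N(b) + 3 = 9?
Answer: -191477842469660/88209 ≈ -2.1707e+9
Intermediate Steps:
N(b) = 6 (N(b) = -3 + 9 = 6)
x(Q) = 4*Q² (x(Q) = (2*Q)*(2*Q) = 4*Q²)
(x(28/(-27) + 15/33) + 43536)*(E(N(-7)) - 49865) = (4*(28/(-27) + 15/33)² + 43536)*(6 - 49865) = (4*(28*(-1/27) + 15*(1/33))² + 43536)*(-49859) = (4*(-28/27 + 5/11)² + 43536)*(-49859) = (4*(-173/297)² + 43536)*(-49859) = (4*(29929/88209) + 43536)*(-49859) = (119716/88209 + 43536)*(-49859) = (3840386740/88209)*(-49859) = -191477842469660/88209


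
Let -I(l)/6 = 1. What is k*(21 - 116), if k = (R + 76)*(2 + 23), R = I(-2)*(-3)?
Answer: -223250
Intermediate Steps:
I(l) = -6 (I(l) = -6*1 = -6)
R = 18 (R = -6*(-3) = 18)
k = 2350 (k = (18 + 76)*(2 + 23) = 94*25 = 2350)
k*(21 - 116) = 2350*(21 - 116) = 2350*(-95) = -223250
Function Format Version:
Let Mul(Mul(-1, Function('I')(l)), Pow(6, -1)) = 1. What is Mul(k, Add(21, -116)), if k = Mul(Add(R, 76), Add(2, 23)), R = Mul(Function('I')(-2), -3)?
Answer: -223250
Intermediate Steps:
Function('I')(l) = -6 (Function('I')(l) = Mul(-6, 1) = -6)
R = 18 (R = Mul(-6, -3) = 18)
k = 2350 (k = Mul(Add(18, 76), Add(2, 23)) = Mul(94, 25) = 2350)
Mul(k, Add(21, -116)) = Mul(2350, Add(21, -116)) = Mul(2350, -95) = -223250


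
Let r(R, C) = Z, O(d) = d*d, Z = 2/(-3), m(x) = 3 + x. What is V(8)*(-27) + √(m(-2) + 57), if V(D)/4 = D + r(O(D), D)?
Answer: -792 + √58 ≈ -784.38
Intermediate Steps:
Z = -⅔ (Z = 2*(-⅓) = -⅔ ≈ -0.66667)
O(d) = d²
r(R, C) = -⅔
V(D) = -8/3 + 4*D (V(D) = 4*(D - ⅔) = 4*(-⅔ + D) = -8/3 + 4*D)
V(8)*(-27) + √(m(-2) + 57) = (-8/3 + 4*8)*(-27) + √((3 - 2) + 57) = (-8/3 + 32)*(-27) + √(1 + 57) = (88/3)*(-27) + √58 = -792 + √58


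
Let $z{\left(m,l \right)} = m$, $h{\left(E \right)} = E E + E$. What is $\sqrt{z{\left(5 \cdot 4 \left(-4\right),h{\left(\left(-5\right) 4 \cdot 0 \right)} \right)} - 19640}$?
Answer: $2 i \sqrt{4930} \approx 140.43 i$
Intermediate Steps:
$h{\left(E \right)} = E + E^{2}$ ($h{\left(E \right)} = E^{2} + E = E + E^{2}$)
$\sqrt{z{\left(5 \cdot 4 \left(-4\right),h{\left(\left(-5\right) 4 \cdot 0 \right)} \right)} - 19640} = \sqrt{5 \cdot 4 \left(-4\right) - 19640} = \sqrt{20 \left(-4\right) - 19640} = \sqrt{-80 - 19640} = \sqrt{-19720} = 2 i \sqrt{4930}$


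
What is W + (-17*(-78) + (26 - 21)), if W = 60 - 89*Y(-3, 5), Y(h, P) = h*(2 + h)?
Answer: 1124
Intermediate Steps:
W = -207 (W = 60 - (-267)*(2 - 3) = 60 - (-267)*(-1) = 60 - 89*3 = 60 - 267 = -207)
W + (-17*(-78) + (26 - 21)) = -207 + (-17*(-78) + (26 - 21)) = -207 + (1326 + 5) = -207 + 1331 = 1124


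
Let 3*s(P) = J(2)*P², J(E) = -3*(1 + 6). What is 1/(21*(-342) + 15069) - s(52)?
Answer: 149285137/7887 ≈ 18928.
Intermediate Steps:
J(E) = -21 (J(E) = -3*7 = -21)
s(P) = -7*P² (s(P) = (-21*P²)/3 = -7*P²)
1/(21*(-342) + 15069) - s(52) = 1/(21*(-342) + 15069) - (-7)*52² = 1/(-7182 + 15069) - (-7)*2704 = 1/7887 - 1*(-18928) = 1/7887 + 18928 = 149285137/7887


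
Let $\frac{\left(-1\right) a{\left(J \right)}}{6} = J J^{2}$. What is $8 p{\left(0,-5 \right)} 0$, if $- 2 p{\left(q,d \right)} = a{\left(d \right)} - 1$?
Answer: $0$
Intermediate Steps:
$a{\left(J \right)} = - 6 J^{3}$ ($a{\left(J \right)} = - 6 J J^{2} = - 6 J^{3}$)
$p{\left(q,d \right)} = \frac{1}{2} + 3 d^{3}$ ($p{\left(q,d \right)} = - \frac{- 6 d^{3} - 1}{2} = - \frac{-1 - 6 d^{3}}{2} = \frac{1}{2} + 3 d^{3}$)
$8 p{\left(0,-5 \right)} 0 = 8 \left(\frac{1}{2} + 3 \left(-5\right)^{3}\right) 0 = 8 \left(\frac{1}{2} + 3 \left(-125\right)\right) 0 = 8 \left(\frac{1}{2} - 375\right) 0 = 8 \left(- \frac{749}{2}\right) 0 = \left(-2996\right) 0 = 0$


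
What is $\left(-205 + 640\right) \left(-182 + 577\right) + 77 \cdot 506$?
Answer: $210787$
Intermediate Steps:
$\left(-205 + 640\right) \left(-182 + 577\right) + 77 \cdot 506 = 435 \cdot 395 + 38962 = 171825 + 38962 = 210787$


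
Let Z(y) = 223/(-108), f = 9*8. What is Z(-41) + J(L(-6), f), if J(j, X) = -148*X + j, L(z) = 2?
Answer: -1150855/108 ≈ -10656.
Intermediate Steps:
f = 72
J(j, X) = j - 148*X
Z(y) = -223/108 (Z(y) = 223*(-1/108) = -223/108)
Z(-41) + J(L(-6), f) = -223/108 + (2 - 148*72) = -223/108 + (2 - 10656) = -223/108 - 10654 = -1150855/108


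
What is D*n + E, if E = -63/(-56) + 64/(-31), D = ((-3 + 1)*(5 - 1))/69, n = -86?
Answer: 154547/17112 ≈ 9.0315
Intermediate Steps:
D = -8/69 (D = -2*4*(1/69) = -8*1/69 = -8/69 ≈ -0.11594)
E = -233/248 (E = -63*(-1/56) + 64*(-1/31) = 9/8 - 64/31 = -233/248 ≈ -0.93952)
D*n + E = -8/69*(-86) - 233/248 = 688/69 - 233/248 = 154547/17112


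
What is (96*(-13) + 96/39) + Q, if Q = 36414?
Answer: 457190/13 ≈ 35168.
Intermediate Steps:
(96*(-13) + 96/39) + Q = (96*(-13) + 96/39) + 36414 = (-1248 + 96*(1/39)) + 36414 = (-1248 + 32/13) + 36414 = -16192/13 + 36414 = 457190/13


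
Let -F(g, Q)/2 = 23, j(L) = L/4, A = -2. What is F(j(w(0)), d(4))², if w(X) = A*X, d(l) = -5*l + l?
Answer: 2116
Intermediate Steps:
d(l) = -4*l
w(X) = -2*X
j(L) = L/4 (j(L) = L*(¼) = L/4)
F(g, Q) = -46 (F(g, Q) = -2*23 = -46)
F(j(w(0)), d(4))² = (-46)² = 2116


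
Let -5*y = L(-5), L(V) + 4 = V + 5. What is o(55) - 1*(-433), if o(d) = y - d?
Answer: 1894/5 ≈ 378.80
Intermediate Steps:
L(V) = 1 + V (L(V) = -4 + (V + 5) = -4 + (5 + V) = 1 + V)
y = ⅘ (y = -(1 - 5)/5 = -⅕*(-4) = ⅘ ≈ 0.80000)
o(d) = ⅘ - d
o(55) - 1*(-433) = (⅘ - 1*55) - 1*(-433) = (⅘ - 55) + 433 = -271/5 + 433 = 1894/5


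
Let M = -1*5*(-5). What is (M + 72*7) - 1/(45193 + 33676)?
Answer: 41721700/78869 ≈ 529.00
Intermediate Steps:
M = 25 (M = -5*(-5) = 25)
(M + 72*7) - 1/(45193 + 33676) = (25 + 72*7) - 1/(45193 + 33676) = (25 + 504) - 1/78869 = 529 - 1*1/78869 = 529 - 1/78869 = 41721700/78869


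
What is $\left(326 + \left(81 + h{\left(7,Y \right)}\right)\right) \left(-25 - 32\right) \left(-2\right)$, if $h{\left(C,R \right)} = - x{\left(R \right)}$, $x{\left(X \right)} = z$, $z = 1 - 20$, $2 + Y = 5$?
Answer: $48564$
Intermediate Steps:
$Y = 3$ ($Y = -2 + 5 = 3$)
$z = -19$ ($z = 1 - 20 = -19$)
$x{\left(X \right)} = -19$
$h{\left(C,R \right)} = 19$ ($h{\left(C,R \right)} = \left(-1\right) \left(-19\right) = 19$)
$\left(326 + \left(81 + h{\left(7,Y \right)}\right)\right) \left(-25 - 32\right) \left(-2\right) = \left(326 + \left(81 + 19\right)\right) \left(-25 - 32\right) \left(-2\right) = \left(326 + 100\right) \left(\left(-57\right) \left(-2\right)\right) = 426 \cdot 114 = 48564$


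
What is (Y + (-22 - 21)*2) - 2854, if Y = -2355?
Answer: -5295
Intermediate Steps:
(Y + (-22 - 21)*2) - 2854 = (-2355 + (-22 - 21)*2) - 2854 = (-2355 - 43*2) - 2854 = (-2355 - 86) - 2854 = -2441 - 2854 = -5295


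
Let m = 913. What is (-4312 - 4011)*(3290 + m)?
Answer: -34981569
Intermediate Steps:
(-4312 - 4011)*(3290 + m) = (-4312 - 4011)*(3290 + 913) = -8323*4203 = -34981569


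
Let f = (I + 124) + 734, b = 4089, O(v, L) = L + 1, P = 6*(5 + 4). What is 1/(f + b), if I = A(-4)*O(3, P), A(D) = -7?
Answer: 1/4562 ≈ 0.00021920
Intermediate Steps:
P = 54 (P = 6*9 = 54)
O(v, L) = 1 + L
I = -385 (I = -7*(1 + 54) = -7*55 = -385)
f = 473 (f = (-385 + 124) + 734 = -261 + 734 = 473)
1/(f + b) = 1/(473 + 4089) = 1/4562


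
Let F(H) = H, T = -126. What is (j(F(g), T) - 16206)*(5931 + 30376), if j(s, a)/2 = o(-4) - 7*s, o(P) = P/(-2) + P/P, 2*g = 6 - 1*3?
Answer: -588935847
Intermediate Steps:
g = 3/2 (g = (6 - 1*3)/2 = (6 - 3)/2 = (½)*3 = 3/2 ≈ 1.5000)
o(P) = 1 - P/2 (o(P) = P*(-½) + 1 = -P/2 + 1 = 1 - P/2)
j(s, a) = 6 - 14*s (j(s, a) = 2*((1 - ½*(-4)) - 7*s) = 2*((1 + 2) - 7*s) = 2*(3 - 7*s) = 6 - 14*s)
(j(F(g), T) - 16206)*(5931 + 30376) = ((6 - 14*3/2) - 16206)*(5931 + 30376) = ((6 - 21) - 16206)*36307 = (-15 - 16206)*36307 = -16221*36307 = -588935847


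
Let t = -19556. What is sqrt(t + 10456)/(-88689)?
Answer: -10*I*sqrt(91)/88689 ≈ -0.0010756*I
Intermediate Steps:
sqrt(t + 10456)/(-88689) = sqrt(-19556 + 10456)/(-88689) = sqrt(-9100)*(-1/88689) = (10*I*sqrt(91))*(-1/88689) = -10*I*sqrt(91)/88689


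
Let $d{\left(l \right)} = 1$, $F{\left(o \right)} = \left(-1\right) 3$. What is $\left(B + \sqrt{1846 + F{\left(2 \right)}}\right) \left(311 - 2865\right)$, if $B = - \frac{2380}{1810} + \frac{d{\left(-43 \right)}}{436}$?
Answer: $\frac{132280599}{39458} - 2554 \sqrt{1843} \approx -1.0629 \cdot 10^{5}$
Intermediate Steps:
$F{\left(o \right)} = -3$
$B = - \frac{103587}{78916}$ ($B = - \frac{2380}{1810} + 1 \cdot \frac{1}{436} = \left(-2380\right) \frac{1}{1810} + 1 \cdot \frac{1}{436} = - \frac{238}{181} + \frac{1}{436} = - \frac{103587}{78916} \approx -1.3126$)
$\left(B + \sqrt{1846 + F{\left(2 \right)}}\right) \left(311 - 2865\right) = \left(- \frac{103587}{78916} + \sqrt{1846 - 3}\right) \left(311 - 2865\right) = \left(- \frac{103587}{78916} + \sqrt{1843}\right) \left(-2554\right) = \frac{132280599}{39458} - 2554 \sqrt{1843}$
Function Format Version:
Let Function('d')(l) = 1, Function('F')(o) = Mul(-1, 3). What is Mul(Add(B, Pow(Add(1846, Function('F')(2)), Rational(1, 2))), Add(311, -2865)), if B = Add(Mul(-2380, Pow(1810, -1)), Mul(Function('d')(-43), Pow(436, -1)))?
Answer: Add(Rational(132280599, 39458), Mul(-2554, Pow(1843, Rational(1, 2)))) ≈ -1.0629e+5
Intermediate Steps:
Function('F')(o) = -3
B = Rational(-103587, 78916) (B = Add(Mul(-2380, Pow(1810, -1)), Mul(1, Pow(436, -1))) = Add(Mul(-2380, Rational(1, 1810)), Mul(1, Rational(1, 436))) = Add(Rational(-238, 181), Rational(1, 436)) = Rational(-103587, 78916) ≈ -1.3126)
Mul(Add(B, Pow(Add(1846, Function('F')(2)), Rational(1, 2))), Add(311, -2865)) = Mul(Add(Rational(-103587, 78916), Pow(Add(1846, -3), Rational(1, 2))), Add(311, -2865)) = Mul(Add(Rational(-103587, 78916), Pow(1843, Rational(1, 2))), -2554) = Add(Rational(132280599, 39458), Mul(-2554, Pow(1843, Rational(1, 2))))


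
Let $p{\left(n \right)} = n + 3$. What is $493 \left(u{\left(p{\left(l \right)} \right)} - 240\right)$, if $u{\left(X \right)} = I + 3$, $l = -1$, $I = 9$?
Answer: $-112404$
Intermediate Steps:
$p{\left(n \right)} = 3 + n$
$u{\left(X \right)} = 12$ ($u{\left(X \right)} = 9 + 3 = 12$)
$493 \left(u{\left(p{\left(l \right)} \right)} - 240\right) = 493 \left(12 - 240\right) = 493 \left(-228\right) = -112404$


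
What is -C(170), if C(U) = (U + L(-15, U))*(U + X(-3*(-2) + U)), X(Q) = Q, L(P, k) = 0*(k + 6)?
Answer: -58820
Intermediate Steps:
L(P, k) = 0 (L(P, k) = 0*(6 + k) = 0)
C(U) = U*(6 + 2*U) (C(U) = (U + 0)*(U + (-3*(-2) + U)) = U*(U + (6 + U)) = U*(6 + 2*U))
-C(170) = -2*170*(3 + 170) = -2*170*173 = -1*58820 = -58820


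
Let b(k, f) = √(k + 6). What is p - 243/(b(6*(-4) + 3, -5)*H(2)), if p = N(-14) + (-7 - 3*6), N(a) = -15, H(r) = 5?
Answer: -40 + 81*I*√15/25 ≈ -40.0 + 12.548*I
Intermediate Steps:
b(k, f) = √(6 + k)
p = -40 (p = -15 + (-7 - 3*6) = -15 + (-7 - 18) = -15 - 25 = -40)
p - 243/(b(6*(-4) + 3, -5)*H(2)) = -40 - 243/(√(6 + (6*(-4) + 3))*5) = -40 - 243/(√(6 + (-24 + 3))*5) = -40 - 243/(√(6 - 21)*5) = -40 - 243/(√(-15)*5) = -40 - 243/((I*√15)*5) = -40 - 243/(5*I*√15) = -40 - 243*(-I*√15/75) = -40 - (-81)*I*√15/25 = -40 + 81*I*√15/25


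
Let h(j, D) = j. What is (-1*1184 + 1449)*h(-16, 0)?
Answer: -4240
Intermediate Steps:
(-1*1184 + 1449)*h(-16, 0) = (-1*1184 + 1449)*(-16) = (-1184 + 1449)*(-16) = 265*(-16) = -4240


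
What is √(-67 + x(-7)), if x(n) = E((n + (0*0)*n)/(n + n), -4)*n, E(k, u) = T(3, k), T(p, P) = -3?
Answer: I*√46 ≈ 6.7823*I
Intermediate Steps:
E(k, u) = -3
x(n) = -3*n
√(-67 + x(-7)) = √(-67 - 3*(-7)) = √(-67 + 21) = √(-46) = I*√46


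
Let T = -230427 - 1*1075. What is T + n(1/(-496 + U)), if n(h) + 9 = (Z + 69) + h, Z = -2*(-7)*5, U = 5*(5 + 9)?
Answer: -98564473/426 ≈ -2.3137e+5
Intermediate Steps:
U = 70 (U = 5*14 = 70)
Z = 70 (Z = 14*5 = 70)
n(h) = 130 + h (n(h) = -9 + ((70 + 69) + h) = -9 + (139 + h) = 130 + h)
T = -231502 (T = -230427 - 1075 = -231502)
T + n(1/(-496 + U)) = -231502 + (130 + 1/(-496 + 70)) = -231502 + (130 + 1/(-426)) = -231502 + (130 - 1/426) = -231502 + 55379/426 = -98564473/426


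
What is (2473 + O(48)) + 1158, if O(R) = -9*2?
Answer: 3613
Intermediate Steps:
O(R) = -18
(2473 + O(48)) + 1158 = (2473 - 18) + 1158 = 2455 + 1158 = 3613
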